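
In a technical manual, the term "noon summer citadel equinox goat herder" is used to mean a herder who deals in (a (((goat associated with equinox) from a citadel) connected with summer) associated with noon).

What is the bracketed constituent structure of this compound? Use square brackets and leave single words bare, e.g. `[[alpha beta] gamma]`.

[[noon [summer [citadel [equinox goat]]]] herder]

The outermost head in the paraphrase is "herder", modified by "noon summer citadel equinox goat".
Inside "noon summer citadel equinox goat": head "goat" (specifically "summer citadel equinox goat"), modifier "noon".
Inside "summer citadel equinox goat": head "goat" (specifically "citadel equinox goat"), modifier "summer".
Inside "citadel equinox goat": head "goat" (specifically "equinox goat"), modifier "citadel".
Inside "equinox goat": head "goat", modifier "equinox".
Putting it together: [[noon [summer [citadel [equinox goat]]]] herder].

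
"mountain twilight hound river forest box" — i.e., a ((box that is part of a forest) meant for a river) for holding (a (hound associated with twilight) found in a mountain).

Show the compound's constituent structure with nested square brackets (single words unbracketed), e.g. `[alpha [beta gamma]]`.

[[mountain [twilight hound]] [river [forest box]]]

Whole compound: head "box" (specifically "river forest box"), modifier "mountain twilight hound".
Inside "mountain twilight hound": head "hound" (specifically "twilight hound"), modifier "mountain".
Inside "twilight hound": head "hound", modifier "twilight".
Inside "river forest box": head "box" (specifically "forest box"), modifier "river".
Inside "forest box": head "box", modifier "forest".
So the structure is [[mountain [twilight hound]] [river [forest box]]].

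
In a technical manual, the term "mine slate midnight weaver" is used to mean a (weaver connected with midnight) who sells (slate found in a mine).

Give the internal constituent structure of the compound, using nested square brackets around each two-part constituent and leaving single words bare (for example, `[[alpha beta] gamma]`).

[[mine slate] [midnight weaver]]

Whole compound: head "weaver" (specifically "midnight weaver"), modifier "mine slate".
Inside "mine slate": head "slate", modifier "mine".
Inside "midnight weaver": head "weaver", modifier "midnight".
So the structure is [[mine slate] [midnight weaver]].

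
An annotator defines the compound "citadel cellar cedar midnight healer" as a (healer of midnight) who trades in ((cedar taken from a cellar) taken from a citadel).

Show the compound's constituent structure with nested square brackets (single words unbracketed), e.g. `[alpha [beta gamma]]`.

Whole compound: head "healer" (specifically "midnight healer"), modifier "citadel cellar cedar".
Inside "citadel cellar cedar": head "cedar" (specifically "cellar cedar"), modifier "citadel".
Inside "cellar cedar": head "cedar", modifier "cellar".
Inside "midnight healer": head "healer", modifier "midnight".
Putting it together: [[citadel [cellar cedar]] [midnight healer]].

[[citadel [cellar cedar]] [midnight healer]]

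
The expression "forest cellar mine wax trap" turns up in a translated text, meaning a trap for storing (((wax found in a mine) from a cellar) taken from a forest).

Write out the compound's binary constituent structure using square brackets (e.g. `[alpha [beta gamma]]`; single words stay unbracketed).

[[forest [cellar [mine wax]]] trap]

The outermost head in the paraphrase is "trap", modified by "forest cellar mine wax".
Within "forest cellar mine wax", the head is "wax" (specifically "cellar mine wax") and the modifier is "forest".
Within "cellar mine wax", the head is "wax" (specifically "mine wax") and the modifier is "cellar".
Within "mine wax", the head is "wax" and the modifier is "mine".
Assembled: [[forest [cellar [mine wax]]] trap].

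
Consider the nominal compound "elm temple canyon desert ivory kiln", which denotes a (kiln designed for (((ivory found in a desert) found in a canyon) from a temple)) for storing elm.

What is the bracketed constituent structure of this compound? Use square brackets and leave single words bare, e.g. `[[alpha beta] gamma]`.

[elm [[temple [canyon [desert ivory]]] kiln]]

Whole compound: head "kiln" (specifically "temple canyon desert ivory kiln"), modifier "elm".
Inside "temple canyon desert ivory kiln": head "kiln", modifier "temple canyon desert ivory".
Inside "temple canyon desert ivory": head "ivory" (specifically "canyon desert ivory"), modifier "temple".
Inside "canyon desert ivory": head "ivory" (specifically "desert ivory"), modifier "canyon".
Inside "desert ivory": head "ivory", modifier "desert".
So the structure is [elm [[temple [canyon [desert ivory]]] kiln]].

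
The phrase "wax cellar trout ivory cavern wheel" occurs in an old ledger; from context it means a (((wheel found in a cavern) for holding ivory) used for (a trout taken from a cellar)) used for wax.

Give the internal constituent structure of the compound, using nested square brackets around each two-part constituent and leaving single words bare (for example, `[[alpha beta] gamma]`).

At the top level: head "wheel" (specifically "cellar trout ivory cavern wheel"); modifier "wax".
Inside "cellar trout ivory cavern wheel": head "wheel" (specifically "ivory cavern wheel"), modifier "cellar trout".
Inside "cellar trout": head "trout", modifier "cellar".
Inside "ivory cavern wheel": head "wheel" (specifically "cavern wheel"), modifier "ivory".
Inside "cavern wheel": head "wheel", modifier "cavern".
Assembled: [wax [[cellar trout] [ivory [cavern wheel]]]].

[wax [[cellar trout] [ivory [cavern wheel]]]]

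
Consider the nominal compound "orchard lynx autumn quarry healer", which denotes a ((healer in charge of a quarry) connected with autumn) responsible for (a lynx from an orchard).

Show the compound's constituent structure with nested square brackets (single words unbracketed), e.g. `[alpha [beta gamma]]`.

[[orchard lynx] [autumn [quarry healer]]]

At the top level: head "healer" (specifically "autumn quarry healer"); modifier "orchard lynx".
Within "orchard lynx", the head is "lynx" and the modifier is "orchard".
Within "autumn quarry healer", the head is "healer" (specifically "quarry healer") and the modifier is "autumn".
Within "quarry healer", the head is "healer" and the modifier is "quarry".
Putting it together: [[orchard lynx] [autumn [quarry healer]]].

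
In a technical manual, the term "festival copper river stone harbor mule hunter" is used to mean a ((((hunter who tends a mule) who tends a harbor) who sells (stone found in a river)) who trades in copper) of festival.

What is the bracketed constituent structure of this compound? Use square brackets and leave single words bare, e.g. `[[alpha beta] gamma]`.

Overall it is a kind of hunter (specifically "copper river stone harbor mule hunter"); the modifier is "festival".
"copper river stone harbor mule hunter" → head "hunter" (specifically "river stone harbor mule hunter"), modifier "copper".
"river stone harbor mule hunter" → head "hunter" (specifically "harbor mule hunter"), modifier "river stone".
"river stone" → head "stone", modifier "river".
"harbor mule hunter" → head "hunter" (specifically "mule hunter"), modifier "harbor".
"mule hunter" → head "hunter", modifier "mule".
Putting it together: [festival [copper [[river stone] [harbor [mule hunter]]]]].

[festival [copper [[river stone] [harbor [mule hunter]]]]]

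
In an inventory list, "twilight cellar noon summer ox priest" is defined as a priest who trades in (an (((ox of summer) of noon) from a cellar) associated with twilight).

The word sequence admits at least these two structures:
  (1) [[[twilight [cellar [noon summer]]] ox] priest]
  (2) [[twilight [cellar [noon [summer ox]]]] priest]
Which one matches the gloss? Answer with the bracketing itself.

[[twilight [cellar [noon [summer ox]]]] priest]

The paraphrase's head is the "priest" part ("priest"); its modifier is "twilight cellar noon summer ox".
That top-level split, carried through the inner groups, gives [[twilight [cellar [noon [summer ox]]]] priest].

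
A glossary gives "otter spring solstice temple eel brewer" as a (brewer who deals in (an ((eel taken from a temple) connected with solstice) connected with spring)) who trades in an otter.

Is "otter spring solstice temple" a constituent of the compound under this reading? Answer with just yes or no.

no

The top-level split is [otter] [spring solstice temple eel brewer]; the full structure is [otter [[spring [solstice [temple eel]]] brewer]].
"otter spring solstice temple" straddles a constituent boundary, so it is not a single unit.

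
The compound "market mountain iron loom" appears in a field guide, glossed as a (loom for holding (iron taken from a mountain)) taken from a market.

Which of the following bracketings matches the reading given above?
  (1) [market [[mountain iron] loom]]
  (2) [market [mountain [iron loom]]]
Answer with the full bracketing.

[market [[mountain iron] loom]]

The paraphrase's head is the "loom" part ("mountain iron loom"); its modifier is "market".
That top-level split, carried through the inner groups, gives [market [[mountain iron] loom]].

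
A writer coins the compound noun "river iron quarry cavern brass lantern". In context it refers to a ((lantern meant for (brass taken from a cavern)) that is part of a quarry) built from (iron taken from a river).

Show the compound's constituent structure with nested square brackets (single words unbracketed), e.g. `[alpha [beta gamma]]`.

Overall it is a kind of lantern (specifically "quarry cavern brass lantern"); the modifier is "river iron".
Inside "river iron": head "iron", modifier "river".
Inside "quarry cavern brass lantern": head "lantern" (specifically "cavern brass lantern"), modifier "quarry".
Inside "cavern brass lantern": head "lantern", modifier "cavern brass".
Inside "cavern brass": head "brass", modifier "cavern".
Assembled: [[river iron] [quarry [[cavern brass] lantern]]].

[[river iron] [quarry [[cavern brass] lantern]]]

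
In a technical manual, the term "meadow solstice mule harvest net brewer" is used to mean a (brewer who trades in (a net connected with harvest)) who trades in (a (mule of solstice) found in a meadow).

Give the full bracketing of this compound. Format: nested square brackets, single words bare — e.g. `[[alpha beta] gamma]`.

Overall it is a kind of brewer (specifically "harvest net brewer"); the modifier is "meadow solstice mule".
Inside "meadow solstice mule": head "mule" (specifically "solstice mule"), modifier "meadow".
Inside "solstice mule": head "mule", modifier "solstice".
Inside "harvest net brewer": head "brewer", modifier "harvest net".
Inside "harvest net": head "net", modifier "harvest".
So the structure is [[meadow [solstice mule]] [[harvest net] brewer]].

[[meadow [solstice mule]] [[harvest net] brewer]]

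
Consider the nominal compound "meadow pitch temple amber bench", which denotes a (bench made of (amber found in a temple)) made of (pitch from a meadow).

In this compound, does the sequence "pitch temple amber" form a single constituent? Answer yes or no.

no

The top-level split is [meadow pitch] [temple amber bench]; the full structure is [[meadow pitch] [[temple amber] bench]].
"pitch temple amber" straddles a constituent boundary, so it is not a single unit.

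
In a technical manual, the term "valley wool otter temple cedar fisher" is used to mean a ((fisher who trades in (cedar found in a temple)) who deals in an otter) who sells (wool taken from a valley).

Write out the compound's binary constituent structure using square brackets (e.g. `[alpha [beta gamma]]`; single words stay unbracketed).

Whole compound: head "fisher" (specifically "otter temple cedar fisher"), modifier "valley wool".
Within "valley wool", the head is "wool" and the modifier is "valley".
Within "otter temple cedar fisher", the head is "fisher" (specifically "temple cedar fisher") and the modifier is "otter".
Within "temple cedar fisher", the head is "fisher" and the modifier is "temple cedar".
Within "temple cedar", the head is "cedar" and the modifier is "temple".
Assembled: [[valley wool] [otter [[temple cedar] fisher]]].

[[valley wool] [otter [[temple cedar] fisher]]]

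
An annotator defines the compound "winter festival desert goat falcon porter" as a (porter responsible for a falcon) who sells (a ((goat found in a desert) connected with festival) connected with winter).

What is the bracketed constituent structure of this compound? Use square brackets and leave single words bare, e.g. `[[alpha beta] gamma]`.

At the top level: head "porter" (specifically "falcon porter"); modifier "winter festival desert goat".
Within "winter festival desert goat", the head is "goat" (specifically "festival desert goat") and the modifier is "winter".
Within "festival desert goat", the head is "goat" (specifically "desert goat") and the modifier is "festival".
Within "desert goat", the head is "goat" and the modifier is "desert".
Within "falcon porter", the head is "porter" and the modifier is "falcon".
Assembled: [[winter [festival [desert goat]]] [falcon porter]].

[[winter [festival [desert goat]]] [falcon porter]]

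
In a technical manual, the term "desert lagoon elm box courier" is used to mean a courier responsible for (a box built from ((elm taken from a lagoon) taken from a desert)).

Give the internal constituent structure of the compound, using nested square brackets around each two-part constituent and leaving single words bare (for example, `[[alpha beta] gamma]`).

[[[desert [lagoon elm]] box] courier]

Whole compound: head "courier", modifier "desert lagoon elm box".
Within "desert lagoon elm box", the head is "box" and the modifier is "desert lagoon elm".
Within "desert lagoon elm", the head is "elm" (specifically "lagoon elm") and the modifier is "desert".
Within "lagoon elm", the head is "elm" and the modifier is "lagoon".
Putting it together: [[[desert [lagoon elm]] box] courier].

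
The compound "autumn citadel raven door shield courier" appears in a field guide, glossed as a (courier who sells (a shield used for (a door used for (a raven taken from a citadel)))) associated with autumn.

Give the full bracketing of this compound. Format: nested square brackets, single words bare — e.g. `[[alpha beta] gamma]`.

[autumn [[[[citadel raven] door] shield] courier]]

Whole compound: head "courier" (specifically "citadel raven door shield courier"), modifier "autumn".
"citadel raven door shield courier" → head "courier", modifier "citadel raven door shield".
"citadel raven door shield" → head "shield", modifier "citadel raven door".
"citadel raven door" → head "door", modifier "citadel raven".
"citadel raven" → head "raven", modifier "citadel".
Putting it together: [autumn [[[[citadel raven] door] shield] courier]].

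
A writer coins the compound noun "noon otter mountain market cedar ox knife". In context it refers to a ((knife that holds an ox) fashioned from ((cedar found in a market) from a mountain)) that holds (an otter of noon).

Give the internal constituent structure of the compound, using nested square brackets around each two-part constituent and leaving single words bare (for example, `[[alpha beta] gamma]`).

At the top level: head "knife" (specifically "mountain market cedar ox knife"); modifier "noon otter".
"noon otter" → head "otter", modifier "noon".
"mountain market cedar ox knife" → head "knife" (specifically "ox knife"), modifier "mountain market cedar".
"mountain market cedar" → head "cedar" (specifically "market cedar"), modifier "mountain".
"market cedar" → head "cedar", modifier "market".
"ox knife" → head "knife", modifier "ox".
Assembled: [[noon otter] [[mountain [market cedar]] [ox knife]]].

[[noon otter] [[mountain [market cedar]] [ox knife]]]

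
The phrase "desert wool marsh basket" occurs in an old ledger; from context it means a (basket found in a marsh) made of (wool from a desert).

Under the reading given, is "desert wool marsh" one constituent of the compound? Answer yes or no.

no

The top-level split is [desert wool] [marsh basket]; the full structure is [[desert wool] [marsh basket]].
"desert wool marsh" straddles a constituent boundary, so it is not a single unit.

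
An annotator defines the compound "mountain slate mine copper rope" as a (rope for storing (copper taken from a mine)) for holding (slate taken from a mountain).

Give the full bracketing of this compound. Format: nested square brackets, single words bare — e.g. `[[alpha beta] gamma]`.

[[mountain slate] [[mine copper] rope]]

The outermost head in the paraphrase is "rope" (specifically "mine copper rope"), modified by "mountain slate".
Inside "mountain slate": head "slate", modifier "mountain".
Inside "mine copper rope": head "rope", modifier "mine copper".
Inside "mine copper": head "copper", modifier "mine".
Putting it together: [[mountain slate] [[mine copper] rope]].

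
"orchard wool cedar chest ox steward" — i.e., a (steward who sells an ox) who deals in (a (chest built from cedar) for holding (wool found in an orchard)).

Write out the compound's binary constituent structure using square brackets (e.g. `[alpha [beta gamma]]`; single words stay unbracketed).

[[[orchard wool] [cedar chest]] [ox steward]]

At the top level: head "steward" (specifically "ox steward"); modifier "orchard wool cedar chest".
Within "orchard wool cedar chest", the head is "chest" (specifically "cedar chest") and the modifier is "orchard wool".
Within "orchard wool", the head is "wool" and the modifier is "orchard".
Within "cedar chest", the head is "chest" and the modifier is "cedar".
Within "ox steward", the head is "steward" and the modifier is "ox".
Putting it together: [[[orchard wool] [cedar chest]] [ox steward]].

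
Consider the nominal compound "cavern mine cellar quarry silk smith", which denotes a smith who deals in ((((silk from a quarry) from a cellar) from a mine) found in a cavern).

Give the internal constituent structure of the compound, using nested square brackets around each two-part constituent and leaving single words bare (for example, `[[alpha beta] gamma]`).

At the top level: head "smith"; modifier "cavern mine cellar quarry silk".
"cavern mine cellar quarry silk" → head "silk" (specifically "mine cellar quarry silk"), modifier "cavern".
"mine cellar quarry silk" → head "silk" (specifically "cellar quarry silk"), modifier "mine".
"cellar quarry silk" → head "silk" (specifically "quarry silk"), modifier "cellar".
"quarry silk" → head "silk", modifier "quarry".
Putting it together: [[cavern [mine [cellar [quarry silk]]]] smith].

[[cavern [mine [cellar [quarry silk]]]] smith]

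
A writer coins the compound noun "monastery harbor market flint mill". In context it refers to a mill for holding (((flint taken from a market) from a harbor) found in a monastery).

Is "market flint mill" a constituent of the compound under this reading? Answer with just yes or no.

The top-level split is [monastery harbor market flint] [mill]; the full structure is [[monastery [harbor [market flint]]] mill].
"market flint mill" straddles a constituent boundary, so it is not a single unit.

no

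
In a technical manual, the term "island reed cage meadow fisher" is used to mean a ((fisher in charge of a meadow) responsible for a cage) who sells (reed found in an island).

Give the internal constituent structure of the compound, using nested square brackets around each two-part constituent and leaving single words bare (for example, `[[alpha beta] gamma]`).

[[island reed] [cage [meadow fisher]]]

At the top level: head "fisher" (specifically "cage meadow fisher"); modifier "island reed".
Inside "island reed": head "reed", modifier "island".
Inside "cage meadow fisher": head "fisher" (specifically "meadow fisher"), modifier "cage".
Inside "meadow fisher": head "fisher", modifier "meadow".
Putting it together: [[island reed] [cage [meadow fisher]]].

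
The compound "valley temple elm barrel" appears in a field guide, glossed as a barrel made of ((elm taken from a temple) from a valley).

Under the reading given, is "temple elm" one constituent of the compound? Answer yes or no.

yes

The paraphrase groups the words so that "temple elm" is one unit: it corresponds to a single parenthesized sub-phrase.
The full structure is [[valley [temple elm]] barrel], in which [temple elm] is a constituent.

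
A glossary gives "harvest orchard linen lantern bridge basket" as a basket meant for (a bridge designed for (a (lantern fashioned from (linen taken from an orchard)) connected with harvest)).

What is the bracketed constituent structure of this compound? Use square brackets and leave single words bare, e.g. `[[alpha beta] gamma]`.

Overall it is a kind of basket; the modifier is "harvest orchard linen lantern bridge".
"harvest orchard linen lantern bridge" → head "bridge", modifier "harvest orchard linen lantern".
"harvest orchard linen lantern" → head "lantern" (specifically "orchard linen lantern"), modifier "harvest".
"orchard linen lantern" → head "lantern", modifier "orchard linen".
"orchard linen" → head "linen", modifier "orchard".
Putting it together: [[[harvest [[orchard linen] lantern]] bridge] basket].

[[[harvest [[orchard linen] lantern]] bridge] basket]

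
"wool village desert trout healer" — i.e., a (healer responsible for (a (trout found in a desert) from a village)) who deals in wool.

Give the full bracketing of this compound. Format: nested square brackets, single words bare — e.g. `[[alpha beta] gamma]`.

[wool [[village [desert trout]] healer]]

Whole compound: head "healer" (specifically "village desert trout healer"), modifier "wool".
"village desert trout healer" → head "healer", modifier "village desert trout".
"village desert trout" → head "trout" (specifically "desert trout"), modifier "village".
"desert trout" → head "trout", modifier "desert".
So the structure is [wool [[village [desert trout]] healer]].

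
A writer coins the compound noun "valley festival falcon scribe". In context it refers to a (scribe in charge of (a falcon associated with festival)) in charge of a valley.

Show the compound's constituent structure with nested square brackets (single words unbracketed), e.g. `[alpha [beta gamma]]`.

At the top level: head "scribe" (specifically "festival falcon scribe"); modifier "valley".
Within "festival falcon scribe", the head is "scribe" and the modifier is "festival falcon".
Within "festival falcon", the head is "falcon" and the modifier is "festival".
Assembled: [valley [[festival falcon] scribe]].

[valley [[festival falcon] scribe]]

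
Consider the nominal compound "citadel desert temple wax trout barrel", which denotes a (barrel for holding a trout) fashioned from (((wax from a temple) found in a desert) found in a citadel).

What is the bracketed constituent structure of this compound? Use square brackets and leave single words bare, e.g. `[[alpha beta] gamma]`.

Whole compound: head "barrel" (specifically "trout barrel"), modifier "citadel desert temple wax".
Inside "citadel desert temple wax": head "wax" (specifically "desert temple wax"), modifier "citadel".
Inside "desert temple wax": head "wax" (specifically "temple wax"), modifier "desert".
Inside "temple wax": head "wax", modifier "temple".
Inside "trout barrel": head "barrel", modifier "trout".
Putting it together: [[citadel [desert [temple wax]]] [trout barrel]].

[[citadel [desert [temple wax]]] [trout barrel]]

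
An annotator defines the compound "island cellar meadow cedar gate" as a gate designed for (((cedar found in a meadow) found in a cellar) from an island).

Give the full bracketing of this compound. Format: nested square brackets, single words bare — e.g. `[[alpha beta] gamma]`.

Overall it is a kind of gate; the modifier is "island cellar meadow cedar".
Within "island cellar meadow cedar", the head is "cedar" (specifically "cellar meadow cedar") and the modifier is "island".
Within "cellar meadow cedar", the head is "cedar" (specifically "meadow cedar") and the modifier is "cellar".
Within "meadow cedar", the head is "cedar" and the modifier is "meadow".
Assembled: [[island [cellar [meadow cedar]]] gate].

[[island [cellar [meadow cedar]]] gate]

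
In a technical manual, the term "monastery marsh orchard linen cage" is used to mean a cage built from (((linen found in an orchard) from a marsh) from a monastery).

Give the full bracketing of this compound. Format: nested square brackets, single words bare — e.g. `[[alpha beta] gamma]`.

Whole compound: head "cage", modifier "monastery marsh orchard linen".
"monastery marsh orchard linen" → head "linen" (specifically "marsh orchard linen"), modifier "monastery".
"marsh orchard linen" → head "linen" (specifically "orchard linen"), modifier "marsh".
"orchard linen" → head "linen", modifier "orchard".
So the structure is [[monastery [marsh [orchard linen]]] cage].

[[monastery [marsh [orchard linen]]] cage]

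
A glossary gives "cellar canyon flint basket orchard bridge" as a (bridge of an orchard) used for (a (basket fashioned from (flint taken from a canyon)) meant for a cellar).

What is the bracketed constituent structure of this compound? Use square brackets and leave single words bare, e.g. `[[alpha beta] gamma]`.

[[cellar [[canyon flint] basket]] [orchard bridge]]

The outermost head in the paraphrase is "bridge" (specifically "orchard bridge"), modified by "cellar canyon flint basket".
Inside "cellar canyon flint basket": head "basket" (specifically "canyon flint basket"), modifier "cellar".
Inside "canyon flint basket": head "basket", modifier "canyon flint".
Inside "canyon flint": head "flint", modifier "canyon".
Inside "orchard bridge": head "bridge", modifier "orchard".
Putting it together: [[cellar [[canyon flint] basket]] [orchard bridge]].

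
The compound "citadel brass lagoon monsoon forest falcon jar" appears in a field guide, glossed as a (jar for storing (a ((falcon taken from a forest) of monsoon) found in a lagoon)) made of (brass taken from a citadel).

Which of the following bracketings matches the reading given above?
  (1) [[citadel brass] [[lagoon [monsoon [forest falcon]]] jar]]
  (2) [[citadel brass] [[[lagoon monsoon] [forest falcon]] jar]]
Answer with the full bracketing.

[[citadel brass] [[lagoon [monsoon [forest falcon]]] jar]]

The paraphrase's head is the "jar" part ("lagoon monsoon forest falcon jar"); its modifier is "citadel brass".
That top-level split, carried through the inner groups, gives [[citadel brass] [[lagoon [monsoon [forest falcon]]] jar]].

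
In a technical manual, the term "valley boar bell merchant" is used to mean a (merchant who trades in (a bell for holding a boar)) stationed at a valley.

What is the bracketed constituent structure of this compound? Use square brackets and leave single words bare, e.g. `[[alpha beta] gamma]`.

The outermost head in the paraphrase is "merchant" (specifically "boar bell merchant"), modified by "valley".
Inside "boar bell merchant": head "merchant", modifier "boar bell".
Inside "boar bell": head "bell", modifier "boar".
So the structure is [valley [[boar bell] merchant]].

[valley [[boar bell] merchant]]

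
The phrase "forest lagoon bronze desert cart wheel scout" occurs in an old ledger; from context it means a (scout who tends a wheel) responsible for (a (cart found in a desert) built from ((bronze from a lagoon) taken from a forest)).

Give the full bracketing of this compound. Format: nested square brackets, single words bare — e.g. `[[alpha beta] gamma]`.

At the top level: head "scout" (specifically "wheel scout"); modifier "forest lagoon bronze desert cart".
"forest lagoon bronze desert cart" → head "cart" (specifically "desert cart"), modifier "forest lagoon bronze".
"forest lagoon bronze" → head "bronze" (specifically "lagoon bronze"), modifier "forest".
"lagoon bronze" → head "bronze", modifier "lagoon".
"desert cart" → head "cart", modifier "desert".
"wheel scout" → head "scout", modifier "wheel".
Assembled: [[[forest [lagoon bronze]] [desert cart]] [wheel scout]].

[[[forest [lagoon bronze]] [desert cart]] [wheel scout]]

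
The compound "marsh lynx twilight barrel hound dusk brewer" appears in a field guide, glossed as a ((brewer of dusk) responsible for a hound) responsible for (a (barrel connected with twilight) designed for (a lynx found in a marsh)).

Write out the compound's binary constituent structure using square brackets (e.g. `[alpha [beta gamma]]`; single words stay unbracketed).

[[[marsh lynx] [twilight barrel]] [hound [dusk brewer]]]

Overall it is a kind of brewer (specifically "hound dusk brewer"); the modifier is "marsh lynx twilight barrel".
Within "marsh lynx twilight barrel", the head is "barrel" (specifically "twilight barrel") and the modifier is "marsh lynx".
Within "marsh lynx", the head is "lynx" and the modifier is "marsh".
Within "twilight barrel", the head is "barrel" and the modifier is "twilight".
Within "hound dusk brewer", the head is "brewer" (specifically "dusk brewer") and the modifier is "hound".
Within "dusk brewer", the head is "brewer" and the modifier is "dusk".
So the structure is [[[marsh lynx] [twilight barrel]] [hound [dusk brewer]]].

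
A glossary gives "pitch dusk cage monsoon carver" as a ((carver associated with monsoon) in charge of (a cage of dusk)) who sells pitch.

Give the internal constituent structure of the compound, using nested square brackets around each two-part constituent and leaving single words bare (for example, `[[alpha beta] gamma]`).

Whole compound: head "carver" (specifically "dusk cage monsoon carver"), modifier "pitch".
Inside "dusk cage monsoon carver": head "carver" (specifically "monsoon carver"), modifier "dusk cage".
Inside "dusk cage": head "cage", modifier "dusk".
Inside "monsoon carver": head "carver", modifier "monsoon".
So the structure is [pitch [[dusk cage] [monsoon carver]]].

[pitch [[dusk cage] [monsoon carver]]]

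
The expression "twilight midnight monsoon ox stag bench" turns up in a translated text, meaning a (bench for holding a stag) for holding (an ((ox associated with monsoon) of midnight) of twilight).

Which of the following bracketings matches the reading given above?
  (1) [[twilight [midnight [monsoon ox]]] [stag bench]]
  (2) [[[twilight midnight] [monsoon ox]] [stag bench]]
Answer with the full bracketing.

[[twilight [midnight [monsoon ox]]] [stag bench]]

The paraphrase's head is the "bench" part ("stag bench"); its modifier is "twilight midnight monsoon ox".
That top-level split, carried through the inner groups, gives [[twilight [midnight [monsoon ox]]] [stag bench]].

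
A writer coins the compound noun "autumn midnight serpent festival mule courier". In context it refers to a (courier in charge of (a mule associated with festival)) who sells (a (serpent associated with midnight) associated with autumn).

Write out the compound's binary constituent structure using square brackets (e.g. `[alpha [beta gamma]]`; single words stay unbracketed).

[[autumn [midnight serpent]] [[festival mule] courier]]

Overall it is a kind of courier (specifically "festival mule courier"); the modifier is "autumn midnight serpent".
"autumn midnight serpent" → head "serpent" (specifically "midnight serpent"), modifier "autumn".
"midnight serpent" → head "serpent", modifier "midnight".
"festival mule courier" → head "courier", modifier "festival mule".
"festival mule" → head "mule", modifier "festival".
Putting it together: [[autumn [midnight serpent]] [[festival mule] courier]].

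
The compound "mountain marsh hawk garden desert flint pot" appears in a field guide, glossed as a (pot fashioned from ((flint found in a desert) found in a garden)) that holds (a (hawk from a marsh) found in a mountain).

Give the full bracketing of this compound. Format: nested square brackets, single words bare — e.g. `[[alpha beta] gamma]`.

[[mountain [marsh hawk]] [[garden [desert flint]] pot]]

Overall it is a kind of pot (specifically "garden desert flint pot"); the modifier is "mountain marsh hawk".
"mountain marsh hawk" → head "hawk" (specifically "marsh hawk"), modifier "mountain".
"marsh hawk" → head "hawk", modifier "marsh".
"garden desert flint pot" → head "pot", modifier "garden desert flint".
"garden desert flint" → head "flint" (specifically "desert flint"), modifier "garden".
"desert flint" → head "flint", modifier "desert".
So the structure is [[mountain [marsh hawk]] [[garden [desert flint]] pot]].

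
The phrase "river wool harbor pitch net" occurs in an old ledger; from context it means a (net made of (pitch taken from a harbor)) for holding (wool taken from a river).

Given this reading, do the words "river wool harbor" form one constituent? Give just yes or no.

The top-level split is [river wool] [harbor pitch net]; the full structure is [[river wool] [[harbor pitch] net]].
"river wool harbor" straddles a constituent boundary, so it is not a single unit.

no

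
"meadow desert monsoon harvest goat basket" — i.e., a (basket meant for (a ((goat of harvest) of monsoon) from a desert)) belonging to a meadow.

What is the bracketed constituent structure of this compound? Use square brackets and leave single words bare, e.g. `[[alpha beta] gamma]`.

Whole compound: head "basket" (specifically "desert monsoon harvest goat basket"), modifier "meadow".
Within "desert monsoon harvest goat basket", the head is "basket" and the modifier is "desert monsoon harvest goat".
Within "desert monsoon harvest goat", the head is "goat" (specifically "monsoon harvest goat") and the modifier is "desert".
Within "monsoon harvest goat", the head is "goat" (specifically "harvest goat") and the modifier is "monsoon".
Within "harvest goat", the head is "goat" and the modifier is "harvest".
Putting it together: [meadow [[desert [monsoon [harvest goat]]] basket]].

[meadow [[desert [monsoon [harvest goat]]] basket]]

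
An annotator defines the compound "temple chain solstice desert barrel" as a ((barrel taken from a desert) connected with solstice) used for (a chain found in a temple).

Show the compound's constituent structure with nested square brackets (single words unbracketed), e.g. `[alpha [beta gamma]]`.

The outermost head in the paraphrase is "barrel" (specifically "solstice desert barrel"), modified by "temple chain".
Within "temple chain", the head is "chain" and the modifier is "temple".
Within "solstice desert barrel", the head is "barrel" (specifically "desert barrel") and the modifier is "solstice".
Within "desert barrel", the head is "barrel" and the modifier is "desert".
Putting it together: [[temple chain] [solstice [desert barrel]]].

[[temple chain] [solstice [desert barrel]]]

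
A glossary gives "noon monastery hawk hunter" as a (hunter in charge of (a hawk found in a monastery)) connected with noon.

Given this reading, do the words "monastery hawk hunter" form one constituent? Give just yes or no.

yes

The paraphrase groups the words so that "monastery hawk hunter" is one unit: it corresponds to a single parenthesized sub-phrase.
The full structure is [noon [[monastery hawk] hunter]], in which [monastery hawk hunter] is a constituent.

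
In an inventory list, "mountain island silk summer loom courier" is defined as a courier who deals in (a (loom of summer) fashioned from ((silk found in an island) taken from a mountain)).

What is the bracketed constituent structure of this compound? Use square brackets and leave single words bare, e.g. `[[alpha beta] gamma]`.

[[[mountain [island silk]] [summer loom]] courier]

Whole compound: head "courier", modifier "mountain island silk summer loom".
Within "mountain island silk summer loom", the head is "loom" (specifically "summer loom") and the modifier is "mountain island silk".
Within "mountain island silk", the head is "silk" (specifically "island silk") and the modifier is "mountain".
Within "island silk", the head is "silk" and the modifier is "island".
Within "summer loom", the head is "loom" and the modifier is "summer".
Assembled: [[[mountain [island silk]] [summer loom]] courier].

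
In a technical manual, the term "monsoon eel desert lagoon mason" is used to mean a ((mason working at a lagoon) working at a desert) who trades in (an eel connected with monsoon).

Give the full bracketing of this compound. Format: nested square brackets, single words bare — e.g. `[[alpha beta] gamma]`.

[[monsoon eel] [desert [lagoon mason]]]

Whole compound: head "mason" (specifically "desert lagoon mason"), modifier "monsoon eel".
"monsoon eel" → head "eel", modifier "monsoon".
"desert lagoon mason" → head "mason" (specifically "lagoon mason"), modifier "desert".
"lagoon mason" → head "mason", modifier "lagoon".
Putting it together: [[monsoon eel] [desert [lagoon mason]]].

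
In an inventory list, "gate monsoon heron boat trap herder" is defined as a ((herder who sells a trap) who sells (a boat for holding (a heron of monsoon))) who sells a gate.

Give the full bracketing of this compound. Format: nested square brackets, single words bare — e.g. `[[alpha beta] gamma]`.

[gate [[[monsoon heron] boat] [trap herder]]]

The outermost head in the paraphrase is "herder" (specifically "monsoon heron boat trap herder"), modified by "gate".
Inside "monsoon heron boat trap herder": head "herder" (specifically "trap herder"), modifier "monsoon heron boat".
Inside "monsoon heron boat": head "boat", modifier "monsoon heron".
Inside "monsoon heron": head "heron", modifier "monsoon".
Inside "trap herder": head "herder", modifier "trap".
Assembled: [gate [[[monsoon heron] boat] [trap herder]]].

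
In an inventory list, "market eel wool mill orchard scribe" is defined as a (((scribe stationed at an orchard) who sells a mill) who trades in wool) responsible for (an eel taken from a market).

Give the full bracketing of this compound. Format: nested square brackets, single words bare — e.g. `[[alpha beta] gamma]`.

Whole compound: head "scribe" (specifically "wool mill orchard scribe"), modifier "market eel".
"market eel" → head "eel", modifier "market".
"wool mill orchard scribe" → head "scribe" (specifically "mill orchard scribe"), modifier "wool".
"mill orchard scribe" → head "scribe" (specifically "orchard scribe"), modifier "mill".
"orchard scribe" → head "scribe", modifier "orchard".
Putting it together: [[market eel] [wool [mill [orchard scribe]]]].

[[market eel] [wool [mill [orchard scribe]]]]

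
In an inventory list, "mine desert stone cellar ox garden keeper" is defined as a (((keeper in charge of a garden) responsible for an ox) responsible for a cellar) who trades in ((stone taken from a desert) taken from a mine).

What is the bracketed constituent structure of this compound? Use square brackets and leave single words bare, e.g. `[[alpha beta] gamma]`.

[[mine [desert stone]] [cellar [ox [garden keeper]]]]

Whole compound: head "keeper" (specifically "cellar ox garden keeper"), modifier "mine desert stone".
Inside "mine desert stone": head "stone" (specifically "desert stone"), modifier "mine".
Inside "desert stone": head "stone", modifier "desert".
Inside "cellar ox garden keeper": head "keeper" (specifically "ox garden keeper"), modifier "cellar".
Inside "ox garden keeper": head "keeper" (specifically "garden keeper"), modifier "ox".
Inside "garden keeper": head "keeper", modifier "garden".
So the structure is [[mine [desert stone]] [cellar [ox [garden keeper]]]].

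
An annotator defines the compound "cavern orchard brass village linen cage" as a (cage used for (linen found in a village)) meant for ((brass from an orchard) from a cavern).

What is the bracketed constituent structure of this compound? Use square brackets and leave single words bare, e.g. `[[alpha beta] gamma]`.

[[cavern [orchard brass]] [[village linen] cage]]

Overall it is a kind of cage (specifically "village linen cage"); the modifier is "cavern orchard brass".
"cavern orchard brass" → head "brass" (specifically "orchard brass"), modifier "cavern".
"orchard brass" → head "brass", modifier "orchard".
"village linen cage" → head "cage", modifier "village linen".
"village linen" → head "linen", modifier "village".
Putting it together: [[cavern [orchard brass]] [[village linen] cage]].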